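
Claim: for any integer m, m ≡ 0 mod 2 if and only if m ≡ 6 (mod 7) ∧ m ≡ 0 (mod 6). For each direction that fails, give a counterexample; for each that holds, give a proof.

Forward direction. This fails: m = 0 gives 0 ≡ 0 (mod 2) but 0 ≡ 0 (mod 7), so the conjunction on the right does not hold.

Converse. If m ≡ 6 (mod 7) and m ≡ 0 (mod 6), then by the Chinese remainder theorem m ≡ 6 (mod 42). Since 6 ≡ 0 (mod 2) and 2 ∣ 42, we get m ≡ 0 (mod 2).

Only the converse holds.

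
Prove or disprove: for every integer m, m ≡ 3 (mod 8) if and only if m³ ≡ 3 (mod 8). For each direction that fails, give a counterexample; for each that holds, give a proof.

Both directions hold.

(⟹) Suppose m ≡ 3 (mod 8). Write m = 8j + 3. Then (8j + 3)³ = 512j³ + 576j² + 216j + 27 = 8(64j³ + 72j² + 27j + 3) + 3, so m³ ≡ 3 (mod 8).

(⟸) Conversely, suppose m³ ≡ 3 (mod 8). The only residue r in {0, …, 7} with r³ ≡ 3 (mod 8) is r = 3, so m ≡ 3 (mod 8).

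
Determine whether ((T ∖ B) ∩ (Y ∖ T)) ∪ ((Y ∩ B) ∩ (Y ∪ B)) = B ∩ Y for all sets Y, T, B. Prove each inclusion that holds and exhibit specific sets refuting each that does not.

(⊇) Let x ∈ B ∩ Y. Then either x ∈ Y ∩ B and x ∉ T; or x ∈ Y ∩ T ∩ B. In each case x ∈ ((T ∖ B) ∩ (Y ∖ T)) ∪ ((Y ∩ B) ∩ (Y ∪ B)), so B ∩ Y ⊆ ((T ∖ B) ∩ (Y ∖ T)) ∪ ((Y ∩ B) ∩ (Y ∪ B)).

(⊆) Let x ∈ ((T ∖ B) ∩ (Y ∖ T)) ∪ ((Y ∩ B) ∩ (Y ∪ B)). Then either x ∈ Y ∩ B and x ∉ T; or x ∈ Y ∩ T ∩ B. In each case x ∈ B ∩ Y, so ((T ∖ B) ∩ (Y ∖ T)) ∪ ((Y ∩ B) ∩ (Y ∪ B)) ⊆ B ∩ Y.

The two sets are equal.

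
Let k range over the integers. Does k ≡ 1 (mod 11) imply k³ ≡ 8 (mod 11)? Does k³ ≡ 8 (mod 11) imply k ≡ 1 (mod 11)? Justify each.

Forward direction. This fails: take k = 1. Then 1 ≡ 1 (mod 11), but 1³ = 1 ≡ 1 (mod 11), not 8.

Converse. This fails: take k = 2. Then 2³ = 8 ≡ 8 (mod 11), yet 2 ≡ 2 (mod 11), not 1.

Both directions fail.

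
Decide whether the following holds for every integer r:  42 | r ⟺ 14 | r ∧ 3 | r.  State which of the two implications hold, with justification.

(←) Suppose 14 ∣ r and 3 ∣ r. Any common multiple of 14 and 3 is a multiple of their lcm; here gcd(14, 3) = 1, so lcm(14, 3) = 14·3 = 42, so 42 ∣ r.

(→) If 42 ∣ r, write r = 42q. Since 42 = 3·14, r = 14·(3q), so 14 ∣ r; and since 42 = 14·3, r = 3·(14q), so 3 ∣ r.

Both implications hold.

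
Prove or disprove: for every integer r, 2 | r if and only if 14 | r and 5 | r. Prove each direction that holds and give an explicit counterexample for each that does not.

[⇐] Suppose 14 ∣ r and 5 ∣ r. Any common multiple of 14 and 5 is a multiple of their lcm; here gcd(14, 5) = 1, so lcm(14, 5) = 14·5 = 70, so 70 ∣ r. Since 2 ∣ 70, it follows that 2 ∣ r.

[⇒] This fails: take r = 2. Certainly 2 ∣ 2, but 14 ∤ 2.

Only the reverse direction holds.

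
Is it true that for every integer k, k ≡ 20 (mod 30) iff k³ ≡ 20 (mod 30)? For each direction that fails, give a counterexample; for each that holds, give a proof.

The biconditional holds.

(→) Suppose k ≡ 20 (mod 30). Write k = 30j + 20. Then (30j + 20)³ = 27000j³ + 54000j² + 36000j + 8000 = 30(900j³ + 1800j² + 1200j + 266) + 20, so k³ ≡ 20 (mod 30).

(←) Conversely, suppose k³ ≡ 20 (mod 30). The only residue r in {0, …, 29} with r³ ≡ 20 (mod 30) is r = 20, so k ≡ 20 (mod 30).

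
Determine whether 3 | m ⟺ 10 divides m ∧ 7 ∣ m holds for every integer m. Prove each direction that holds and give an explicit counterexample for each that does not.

[⇒] This fails: take m = 3. Certainly 3 ∣ 3, but 10 ∤ 3.

[⇐] This fails: take m = 70. Both 10 ∣ 70 and 7 ∣ 70, yet 70 is not a multiple of 3 (since 70 = 23·3 + 1), so 3 ∤ 70.

Both directions fail.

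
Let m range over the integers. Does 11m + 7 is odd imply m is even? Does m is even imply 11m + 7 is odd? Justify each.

(←) Suppose m is even; write m = 2j. Then 11m + 7 = 11·(2j) + 7 = 2·11j + 7, which is odd.

(→) Suppose 11m + 7 is odd. Since 11 is odd, 11m and m have the same parity, so 11m + 7 ≡ m + 7 (mod 2). As 7 is odd, 11m + 7 is odd exactly when m is even. Thus m is even.

Equivalent; both directions hold.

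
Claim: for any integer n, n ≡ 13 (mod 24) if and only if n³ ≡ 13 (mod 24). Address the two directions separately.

Both implications hold.

(⟹) Suppose n ≡ 13 (mod 24). Write n = 24j + 13. Then (24j + 13)³ = 13824j³ + 22464j² + 12168j + 2197 = 24(576j³ + 936j² + 507j + 91) + 13, so n³ ≡ 13 (mod 24).

(⟸) Conversely, suppose n³ ≡ 13 (mod 24). The only residue r in {0, …, 23} with r³ ≡ 13 (mod 24) is r = 13, so n ≡ 13 (mod 24).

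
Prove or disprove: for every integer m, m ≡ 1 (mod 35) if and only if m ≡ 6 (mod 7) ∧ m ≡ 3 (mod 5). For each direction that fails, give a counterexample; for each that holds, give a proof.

(⟹) This fails: m = 1 gives 1 ≡ 1 (mod 35) but 1 ≡ 1 (mod 7), so the conjunction on the right does not hold.

(⟸) This fails: m = 13 satisfies both congruences on the right (13 ≡ 6 mod 7 and 13 ≡ 3 mod 5) yet 13 ≡ 13 (mod 35), not 1.

Both directions fail.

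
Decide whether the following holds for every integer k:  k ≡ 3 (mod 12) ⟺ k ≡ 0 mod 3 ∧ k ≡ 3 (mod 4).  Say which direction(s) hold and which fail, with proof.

Both directions hold.

(⇒) Suppose k ≡ 3 (mod 12); write k = 12j + 3. Since 3 ∣ 12, reducing mod 3 gives k ≡ 3 ≡ 0 (mod 3); since 4 ∣ 12, reducing mod 4 gives k ≡ 3 (mod 4).

(⇐) Conversely, if k ≡ 0 (mod 3) and k ≡ 3 (mod 4), then by the Chinese remainder theorem k ≡ 3 (mod 12). This is exactly k ≡ 3 (mod 12).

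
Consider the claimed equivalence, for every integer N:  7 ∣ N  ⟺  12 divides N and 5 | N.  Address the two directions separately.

(⇒) fails and (⇐) fails.

(⇒) This fails: take N = 7. Certainly 7 ∣ 7, but 12 ∤ 7.

(⇐) This fails: take N = 60. Both 12 ∣ 60 and 5 ∣ 60, yet 60 is not a multiple of 7 (since 60 = 8·7 + 4), so 7 ∤ 60.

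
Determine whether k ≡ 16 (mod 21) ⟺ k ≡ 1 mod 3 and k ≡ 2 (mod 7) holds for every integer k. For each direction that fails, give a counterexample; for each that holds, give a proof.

Both implications hold.

(⟹) Suppose k ≡ 16 (mod 21); write k = 21j + 16. Since 3 ∣ 21, reducing mod 3 gives k ≡ 16 ≡ 1 (mod 3); since 7 ∣ 21, reducing mod 7 gives k ≡ 16 ≡ 2 (mod 7).

(⟸) Conversely, if k ≡ 1 (mod 3) and k ≡ 2 (mod 7), then by the Chinese remainder theorem k ≡ 16 (mod 21). This is exactly k ≡ 16 (mod 21).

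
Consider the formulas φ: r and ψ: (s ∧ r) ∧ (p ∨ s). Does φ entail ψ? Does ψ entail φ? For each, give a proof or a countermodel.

(→) This fails. Under s = F, r = T, p = F, the left side is true but the right side is false.

(←) Assume the antecedent. If s is true, the antecedent forces (s = T, r = T, p = F) or (s = T, r = T, p = T), and r holds there. If s is false, the antecedent cannot hold. Either way r holds.

Only the converse holds.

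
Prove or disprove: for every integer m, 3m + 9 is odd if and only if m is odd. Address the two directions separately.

(⇒) fails and (⇐) fails.

Forward direction. This fails: m = 4 gives 3m + 9 = 21, which is odd, but 4 is even, not odd.

Converse. This also fails: m = 1 is odd, but 3m + 9 = 12 is even, not odd.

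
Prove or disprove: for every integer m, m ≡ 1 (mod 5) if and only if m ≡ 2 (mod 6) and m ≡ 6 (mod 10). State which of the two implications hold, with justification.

[⇒] This fails: m = 1 gives 1 ≡ 1 (mod 5) but 1 ≡ 1 (mod 6), so the conjunction on the right does not hold.

[⇐] Conversely, if m ≡ 2 (mod 6) and m ≡ 6 (mod 10), then by the Chinese remainder theorem m ≡ 26 (mod 30). Since 26 ≡ 1 (mod 5) and 5 ∣ 30, we get m ≡ 1 (mod 5).

Not equivalent: only (⇐) holds.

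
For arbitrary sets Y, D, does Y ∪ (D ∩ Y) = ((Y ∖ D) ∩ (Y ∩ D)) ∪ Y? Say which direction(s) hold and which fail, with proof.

The two sets are equal.

(⟹) Let x ∈ Y ∪ (D ∩ Y). Then either x ∈ Y and x ∉ D; or x ∈ Y ∩ D. In each case x ∈ ((Y ∖ D) ∩ (Y ∩ D)) ∪ Y, so Y ∪ (D ∩ Y) ⊆ ((Y ∖ D) ∩ (Y ∩ D)) ∪ Y.

(⟸) Let x ∈ ((Y ∖ D) ∩ (Y ∩ D)) ∪ Y. Then either x ∈ Y and x ∉ D; or x ∈ Y ∩ D. In each case x ∈ Y ∪ (D ∩ Y), so ((Y ∖ D) ∩ (Y ∩ D)) ∪ Y ⊆ Y ∪ (D ∩ Y).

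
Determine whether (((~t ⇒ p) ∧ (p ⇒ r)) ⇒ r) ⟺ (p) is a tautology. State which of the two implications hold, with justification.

The forward direction fails; the converse holds.

(⇐) Assume the antecedent. If t is true, the antecedent forces (t = T, p = T, r = F) or (t = T, p = T, r = T), and ((~t ⇒ p) ∧ (p ⇒ r)) ⇒ r holds there. If t is false, ((~t ⇒ p) ∧ (p ⇒ r)) ⇒ r reduces to true regardless of the other variables. Either way ((~t ⇒ p) ∧ (p ⇒ r)) ⇒ r holds.

(⇒) This fails. Under t = F, p = F, r = F, the left side is true but the right side is false.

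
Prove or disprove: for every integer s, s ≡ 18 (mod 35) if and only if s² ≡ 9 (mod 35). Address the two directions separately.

The forward direction holds; the converse fails.

Forward direction. Suppose s ≡ 18 (mod 35). Write s = 35j + 18. Then (35j + 18)² = 1225j² + 1260j + 324 = 35(35j² + 36j + 9) + 9, so s² ≡ 9 (mod 35).

Converse. This fails: take s = 3. Then 3² = 9 ≡ 9 (mod 35), yet 3 ≡ 3 (mod 35), not 18.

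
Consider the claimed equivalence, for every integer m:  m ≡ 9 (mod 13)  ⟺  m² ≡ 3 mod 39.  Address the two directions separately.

(→) This fails: take m = 22. Then 22 ≡ 9 (mod 13), but 22² = 484 ≡ 16 (mod 39), not 3.

(←) This fails: take m = 30. Then 30² = 900 ≡ 3 (mod 39), yet 30 ≡ 4 (mod 13), not 9.

Neither direction holds.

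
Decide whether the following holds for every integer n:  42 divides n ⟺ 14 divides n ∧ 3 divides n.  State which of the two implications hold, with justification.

(⇒) If 42 ∣ n, write n = 42q. Since 42 = 3·14, n = 14·(3q), so 14 ∣ n; and since 42 = 14·3, n = 3·(14q), so 3 ∣ n.

(⇐) Suppose 14 ∣ n and 3 ∣ n. Any common multiple of 14 and 3 is a multiple of their lcm; here gcd(14, 3) = 1, so lcm(14, 3) = 14·3 = 42, so 42 ∣ n.

Both directions hold; the statement is true.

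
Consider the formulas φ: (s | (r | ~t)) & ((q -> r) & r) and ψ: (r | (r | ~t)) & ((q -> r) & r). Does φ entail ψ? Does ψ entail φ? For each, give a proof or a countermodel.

Converse. Assume the antecedent. If r is true, the consequent reduces to true regardless of the other variables. If r is false, the antecedent cannot hold. Either way the consequent holds.

Forward direction. Assume the antecedent. If r is true, the consequent reduces to true regardless of the other variables. If r is false, the antecedent cannot hold. Either way the consequent holds.

The biconditional holds.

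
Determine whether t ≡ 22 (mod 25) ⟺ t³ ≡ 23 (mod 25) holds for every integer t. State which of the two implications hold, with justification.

Both directions hold.

(⟹) Suppose t ≡ 22 (mod 25). Write t = 25j + 22. Then (25j + 22)³ = 15625j³ + 41250j² + 36300j + 10648 = 25(625j³ + 1650j² + 1452j + 425) + 23, so t³ ≡ 23 (mod 25).

(⟸) Conversely, suppose t³ ≡ 23 (mod 25). The only residue r in {0, …, 24} with r³ ≡ 23 (mod 25) is r = 22, so t ≡ 22 (mod 25).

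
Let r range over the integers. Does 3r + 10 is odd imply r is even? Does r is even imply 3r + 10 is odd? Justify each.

Both directions fail.

[⇒] This fails: r = 5 gives 3r + 10 = 25, which is odd, but 5 is odd, not even.

[⇐] This also fails: r = 2 is even, but 3r + 10 = 16 is even, not odd.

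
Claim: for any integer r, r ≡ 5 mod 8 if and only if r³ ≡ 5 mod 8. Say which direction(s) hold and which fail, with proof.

(⟹) Suppose r ≡ 5 mod 8. Write r = 8j + 5. Then (8j + 5)³ = 512j³ + 960j² + 600j + 125 = 8(64j³ + 120j² + 75j + 15) + 5, so r³ ≡ 5 (mod 8).

(⟸) For the converse, argue contrapositively. If r ≢ 5 (mod 8), then r is congruent to one of 0, 1, 2, 3, 4, 6, 7 modulo 8, and these give r³ ≡ 0, 1, 0, 3, 0, 0, 7 respectively — never 5.

The biconditional holds.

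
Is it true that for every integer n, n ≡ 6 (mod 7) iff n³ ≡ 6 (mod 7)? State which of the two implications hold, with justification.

Forward direction. Suppose n ≡ 6 (mod 7). Write n = 7j + 6. Then (7j + 6)³ = 343j³ + 882j² + 756j + 216 = 7(49j³ + 126j² + 108j + 30) + 6, so n³ ≡ 6 (mod 7).

Converse. This fails: take n = 3. Then 3³ = 27 ≡ 6 (mod 7), yet 3 ≡ 3 (mod 7), not 6.

Only the forward implication holds.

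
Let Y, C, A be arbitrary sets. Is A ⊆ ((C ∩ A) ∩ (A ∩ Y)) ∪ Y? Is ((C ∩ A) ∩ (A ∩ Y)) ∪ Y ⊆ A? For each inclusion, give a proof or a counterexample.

(⟹) This inclusion fails. Take Y = ∅, C = ∅, A = {1}; then 1 ∈ A but 1 ∉ ((C ∩ A) ∩ (A ∩ Y)) ∪ Y.

(⟸) This inclusion fails. Take Y = {1}, C = ∅, A = ∅; then 1 ∈ ((C ∩ A) ∩ (A ∩ Y)) ∪ Y but 1 ∉ A.

Both inclusions fail.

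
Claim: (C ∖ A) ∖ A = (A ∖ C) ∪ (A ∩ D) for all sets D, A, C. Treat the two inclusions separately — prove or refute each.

Forward inclusion. This inclusion fails. Take D = ∅, A = ∅, C = {1}; then 1 ∈ (C ∖ A) ∖ A but 1 ∉ (A ∖ C) ∪ (A ∩ D).

Reverse inclusion. This inclusion fails. Take D = ∅, A = {1}, C = ∅; then 1 ∈ (A ∖ C) ∪ (A ∩ D) but 1 ∉ (C ∖ A) ∖ A.

Neither inclusion holds.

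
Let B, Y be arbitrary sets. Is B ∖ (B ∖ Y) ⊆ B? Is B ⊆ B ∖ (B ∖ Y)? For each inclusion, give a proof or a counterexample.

(⟹) Let x ∈ B ∖ (B ∖ Y). Then x ∈ B ∩ Y, from which x ∈ B.

(⟸) This inclusion fails. Take B = {1}, Y = ∅; then 1 ∈ B but 1 ∉ B ∖ (B ∖ Y).

Only the forward inclusion holds.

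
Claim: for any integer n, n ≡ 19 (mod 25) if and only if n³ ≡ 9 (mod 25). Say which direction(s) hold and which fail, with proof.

(→) Suppose n ≡ 19 (mod 25). Write n = 25j + 19. Then (25j + 19)³ = 15625j³ + 35625j² + 27075j + 6859 = 25(625j³ + 1425j² + 1083j + 274) + 9, so n³ ≡ 9 (mod 25).

(←) Conversely, suppose n³ ≡ 9 (mod 25). The only residue r in {0, …, 24} with r³ ≡ 9 (mod 25) is r = 19, so n ≡ 19 (mod 25).

The biconditional holds.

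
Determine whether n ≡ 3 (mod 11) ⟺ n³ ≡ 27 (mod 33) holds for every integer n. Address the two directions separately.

(⇒) This fails: take n = 14. Then 14 ≡ 3 (mod 11), but 14³ = 2744 ≡ 5 (mod 33), not 27.

(⇐) Conversely, the residues r modulo 33 with r³ ≡ 27 (mod 33) are exactly {3}, and each is ≡ 3 (mod 11).

Not equivalent: only (⇐) holds.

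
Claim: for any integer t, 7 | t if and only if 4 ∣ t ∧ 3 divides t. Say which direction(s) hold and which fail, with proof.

Forward direction. This fails: take t = 7. Certainly 7 ∣ 7, but 4 ∤ 7.

Converse. This fails: take t = 12. Both 4 ∣ 12 and 3 ∣ 12, yet 12 is not a multiple of 7 (since 12 = 1·7 + 5), so 7 ∤ 12.

(⇒) fails and (⇐) fails.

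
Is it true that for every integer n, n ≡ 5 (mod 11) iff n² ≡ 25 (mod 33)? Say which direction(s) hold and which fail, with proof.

Forward direction. This fails: take n = 27. Then 27 ≡ 5 (mod 11), but 27² = 729 ≡ 3 (mod 33), not 25.

Converse. This fails: take n = 17. Then 17² = 289 ≡ 25 (mod 33), yet 17 ≡ 6 (mod 11), not 5.

Neither implication holds.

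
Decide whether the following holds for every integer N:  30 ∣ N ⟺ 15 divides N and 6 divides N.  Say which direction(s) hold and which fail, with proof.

Both directions hold; the statement is true.

(←) Suppose 15 ∣ N and 6 ∣ N. Any common multiple of 15 and 6 is a multiple of their lcm; here lcm(15, 6) = 15·6/gcd(15, 6) = 90/3 = 30, so 30 ∣ N.

(→) If 30 ∣ N, write N = 30q. Since 30 = 2·15, N = 15·(2q), so 15 ∣ N; and since 30 = 5·6, N = 6·(5q), so 6 ∣ N.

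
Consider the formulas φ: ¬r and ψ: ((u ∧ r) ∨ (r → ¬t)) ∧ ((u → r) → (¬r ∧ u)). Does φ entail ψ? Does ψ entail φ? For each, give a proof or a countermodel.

Only the converse holds.

(←) Assume the antecedent. If t is true, the antecedent forces (t = T, r = F, u = T), and ¬r holds there. If t is false, the antecedent forces (t = F, r = F, u = T), and ¬r holds there. Either way ¬r holds.

(→) This fails. Under t = F, r = F, u = F, the left side is true but the right side is false.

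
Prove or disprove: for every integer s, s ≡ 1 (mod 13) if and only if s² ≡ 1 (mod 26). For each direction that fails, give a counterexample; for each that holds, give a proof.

(→) This fails: take s = 14. Then 14 ≡ 1 (mod 13), but 14² = 196 ≡ 14 (mod 26), not 1.

(←) This fails: take s = 25. Then 25² = 625 ≡ 1 (mod 26), yet 25 ≡ 12 (mod 13), not 1.

Both directions fail.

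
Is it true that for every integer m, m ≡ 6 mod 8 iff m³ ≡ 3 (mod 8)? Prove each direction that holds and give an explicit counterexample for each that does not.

[⇒] This fails: take m = 6. Then 6 ≡ 6 (mod 8), but 6³ = 216 ≡ 0 (mod 8), not 3.

[⇐] This fails: take m = 3. Then 3³ = 27 ≡ 3 (mod 8), yet 3 ≡ 3 (mod 8), not 6.

Neither direction holds.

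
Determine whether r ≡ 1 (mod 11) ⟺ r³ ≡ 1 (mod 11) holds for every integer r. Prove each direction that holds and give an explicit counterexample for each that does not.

Both implications hold.

(⇒) Suppose r ≡ 1 (mod 11). Write r = 11j + 1. Then (11j + 1)³ = 1331j³ + 363j² + 33j + 1 = 11(121j³ + 33j² + 3j) + 1, so r³ ≡ 1 (mod 11).

(⇐) For the converse, argue contrapositively. If r ≢ 1 (mod 11), then r is congruent to one of 0, 2, 3, 4, 5, 6, 7, 8, 9, 10 modulo 11, and these give r³ ≡ 0, 8, 5, 9, 4, 7, 2, 6, 3, 10 respectively — never 1.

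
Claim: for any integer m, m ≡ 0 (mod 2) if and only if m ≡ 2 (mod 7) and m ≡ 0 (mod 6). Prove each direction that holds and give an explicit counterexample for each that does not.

(→) This fails: m = 0 gives 0 ≡ 0 (mod 2) but 0 ≡ 0 (mod 7), so the conjunction on the right does not hold.

(←) Conversely, if m ≡ 2 (mod 7) and m ≡ 0 (mod 6), then by the Chinese remainder theorem m ≡ 30 (mod 42). Since 30 ≡ 0 (mod 2) and 2 ∣ 42, we get m ≡ 0 (mod 2).

Not equivalent: only (⇐) holds.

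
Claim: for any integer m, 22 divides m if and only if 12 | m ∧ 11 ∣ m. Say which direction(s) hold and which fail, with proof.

Only the converse holds.

[⇒] This fails: take m = 22. Certainly 22 ∣ 22, but 12 ∤ 22.

[⇐] Suppose 12 ∣ m and 11 ∣ m. Any common multiple of 12 and 11 is a multiple of their lcm; here gcd(12, 11) = 1, so lcm(12, 11) = 12·11 = 132, so 132 ∣ m. Since 22 ∣ 132, it follows that 22 ∣ m.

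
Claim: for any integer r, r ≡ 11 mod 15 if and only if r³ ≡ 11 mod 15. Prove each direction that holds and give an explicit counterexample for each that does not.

(←) Suppose r³ ≡ 11 (mod 15). The only residue r in {0, …, 14} with r³ ≡ 11 (mod 15) is r = 11, so r ≡ 11 (mod 15).

(→) Suppose r ≡ 11 mod 15. Write r = 15j + 11. Then (15j + 11)³ = 3375j³ + 7425j² + 5445j + 1331 = 15(225j³ + 495j² + 363j + 88) + 11, so r³ ≡ 11 (mod 15).

Both directions hold.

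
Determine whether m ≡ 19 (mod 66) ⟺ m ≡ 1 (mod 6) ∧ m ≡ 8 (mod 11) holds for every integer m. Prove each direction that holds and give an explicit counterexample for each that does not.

Equivalent; both directions hold.

(⟹) Suppose m ≡ 19 (mod 66); write m = 66j + 19. Since 6 ∣ 66, reducing mod 6 gives m ≡ 19 ≡ 1 (mod 6); since 11 ∣ 66, reducing mod 11 gives m ≡ 19 ≡ 8 (mod 11).

(⟸) Conversely, if m ≡ 1 (mod 6) and m ≡ 8 (mod 11), then by the Chinese remainder theorem m ≡ 19 (mod 66). This is exactly m ≡ 19 (mod 66).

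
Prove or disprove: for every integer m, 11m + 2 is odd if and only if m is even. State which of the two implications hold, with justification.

[⇒] This fails: m = 1 gives 11m + 2 = 13, which is odd, but 1 is odd, not even.

[⇐] This also fails: m = 2 is even, but 11m + 2 = 24 is even, not odd.

Neither implication holds.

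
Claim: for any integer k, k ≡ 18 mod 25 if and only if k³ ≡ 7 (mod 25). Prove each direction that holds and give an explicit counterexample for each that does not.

(⟹) Suppose k ≡ 18 mod 25. Write k = 25j + 18. Then (25j + 18)³ = 15625j³ + 33750j² + 24300j + 5832 = 25(625j³ + 1350j² + 972j + 233) + 7, so k³ ≡ 7 (mod 25).

(⟸) Conversely, suppose k³ ≡ 7 (mod 25). The only residue r in {0, …, 24} with r³ ≡ 7 (mod 25) is r = 18, so k ≡ 18 (mod 25).

Both directions hold; the statement is true.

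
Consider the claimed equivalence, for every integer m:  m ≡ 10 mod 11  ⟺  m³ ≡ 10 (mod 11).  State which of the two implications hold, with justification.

Forward direction. Suppose m ≡ 10 mod 11. Write m = 11j + 10. Then (11j + 10)³ = 1331j³ + 3630j² + 3300j + 1000 = 11(121j³ + 330j² + 300j + 90) + 10, so m³ ≡ 10 (mod 11).

Converse. Suppose m³ ≡ 10 (mod 11). The only residue r in {0, …, 10} with r³ ≡ 10 (mod 11) is r = 10, so m ≡ 10 (mod 11).

Equivalent; both directions hold.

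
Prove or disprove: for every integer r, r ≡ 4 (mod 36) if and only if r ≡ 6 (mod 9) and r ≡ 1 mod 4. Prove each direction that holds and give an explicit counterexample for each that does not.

[⇒] This fails: r = 4 gives 4 ≡ 4 (mod 36) but 4 ≡ 4 (mod 9), so the conjunction on the right does not hold.

[⇐] This fails: r = 33 satisfies both congruences on the right (33 ≡ 6 mod 9 and 33 ≡ 1 mod 4) yet 33 ≡ 33 (mod 36), not 4.

Neither implication holds.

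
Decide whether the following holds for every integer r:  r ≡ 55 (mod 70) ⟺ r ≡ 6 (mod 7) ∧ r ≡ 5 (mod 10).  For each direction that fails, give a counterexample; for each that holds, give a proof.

Equivalent; both directions hold.

(⟸) If r ≡ 6 (mod 7) and r ≡ 5 (mod 10), then by the Chinese remainder theorem r ≡ 55 (mod 70). This is exactly r ≡ 55 (mod 70).

(⟹) Suppose r ≡ 55 (mod 70); write r = 70j + 55. Since 7 ∣ 70, reducing mod 7 gives r ≡ 55 ≡ 6 (mod 7); since 10 ∣ 70, reducing mod 10 gives r ≡ 55 ≡ 5 (mod 10).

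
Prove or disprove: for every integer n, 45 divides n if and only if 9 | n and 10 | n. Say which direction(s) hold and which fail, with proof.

(⇒) fails; (⇐) holds.

Forward direction. This fails: take n = 45. Certainly 45 ∣ 45, but 10 ∤ 45.

Converse. Suppose 9 ∣ n and 10 ∣ n. Any common multiple of 9 and 10 is a multiple of their lcm; here gcd(9, 10) = 1, so lcm(9, 10) = 9·10 = 90, so 90 ∣ n. Since 45 ∣ 90, it follows that 45 ∣ n.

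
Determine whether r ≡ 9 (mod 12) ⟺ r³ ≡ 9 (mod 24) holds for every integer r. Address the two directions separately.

Forward direction. This fails: take r = 21. Then 21 ≡ 9 (mod 12), but 21³ = 9261 ≡ 21 (mod 24), not 9.

Converse. The residues r modulo 24 with r³ ≡ 9 (mod 24) are exactly {9}, and each is ≡ 9 (mod 12).

(⇒) fails; (⇐) holds.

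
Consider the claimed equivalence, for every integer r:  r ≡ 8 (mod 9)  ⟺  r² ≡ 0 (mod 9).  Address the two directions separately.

Both directions fail.

(⇒) This fails: take r = 8. Then 8 ≡ 8 (mod 9), but 8² = 64 ≡ 1 (mod 9), not 0.

(⇐) This fails: take r = 0. Then 0² = 0 ≡ 0 (mod 9), yet 0 ≡ 0 (mod 9), not 8.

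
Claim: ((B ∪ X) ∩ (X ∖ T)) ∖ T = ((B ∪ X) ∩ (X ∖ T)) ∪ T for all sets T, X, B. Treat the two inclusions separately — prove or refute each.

(⊆) holds; (⊇) fails.

(⟹) Let x ∈ ((B ∪ X) ∩ (X ∖ T)) ∖ T. Then either x ∈ X and x ∉ T, B; or x ∈ X ∩ B and x ∉ T. In each case x ∈ ((B ∪ X) ∩ (X ∖ T)) ∪ T, so ((B ∪ X) ∩ (X ∖ T)) ∖ T ⊆ ((B ∪ X) ∩ (X ∖ T)) ∪ T.

(⟸) This inclusion fails. Take T = {1}, X = ∅, B = ∅; then 1 ∈ ((B ∪ X) ∩ (X ∖ T)) ∪ T but 1 ∉ ((B ∪ X) ∩ (X ∖ T)) ∖ T.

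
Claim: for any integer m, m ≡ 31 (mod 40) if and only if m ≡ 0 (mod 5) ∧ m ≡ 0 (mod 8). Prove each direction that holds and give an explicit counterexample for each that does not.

Neither direction holds.

(⇒) This fails: m = 31 gives 31 ≡ 31 (mod 40) but 31 ≡ 1 (mod 5), so the conjunction on the right does not hold.

(⇐) This fails: m = 0 satisfies both congruences on the right (0 ≡ 0 mod 5 and 0 ≡ 0 mod 8) yet 0 ≡ 0 (mod 40), not 31.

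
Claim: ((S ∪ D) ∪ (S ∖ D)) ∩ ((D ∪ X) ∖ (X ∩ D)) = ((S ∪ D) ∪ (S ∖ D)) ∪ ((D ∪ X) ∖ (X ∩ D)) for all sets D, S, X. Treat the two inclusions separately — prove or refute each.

Only the forward inclusion holds.

(⟹) Let x ∈ ((S ∪ D) ∪ (S ∖ D)) ∩ ((D ∪ X) ∖ (X ∩ D)). Then either x ∈ D and x ∉ S, X; or x ∈ D ∩ S and x ∉ X; or x ∈ S ∩ X and x ∉ D. In each case x ∈ ((S ∪ D) ∪ (S ∖ D)) ∪ ((D ∪ X) ∖ (X ∩ D)), so ((S ∪ D) ∪ (S ∖ D)) ∩ ((D ∪ X) ∖ (X ∩ D)) ⊆ ((S ∪ D) ∪ (S ∖ D)) ∪ ((D ∪ X) ∖ (X ∩ D)).

(⟸) This inclusion fails. Take D = ∅, S = {1}, X = ∅; then 1 ∈ ((S ∪ D) ∪ (S ∖ D)) ∪ ((D ∪ X) ∖ (X ∩ D)) but 1 ∉ ((S ∪ D) ∪ (S ∖ D)) ∩ ((D ∪ X) ∖ (X ∩ D)).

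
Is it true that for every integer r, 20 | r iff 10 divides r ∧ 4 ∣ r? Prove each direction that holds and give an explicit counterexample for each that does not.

(⇒) If 20 ∣ r, write r = 20q. Since 20 = 2·10, r = 10·(2q), so 10 ∣ r; and since 20 = 5·4, r = 4·(5q), so 4 ∣ r.

(⇐) Suppose 10 ∣ r and 4 ∣ r. Any common multiple of 10 and 4 is a multiple of their lcm; here lcm(10, 4) = 10·4/gcd(10, 4) = 40/2 = 20, so 20 ∣ r.

Both implications hold.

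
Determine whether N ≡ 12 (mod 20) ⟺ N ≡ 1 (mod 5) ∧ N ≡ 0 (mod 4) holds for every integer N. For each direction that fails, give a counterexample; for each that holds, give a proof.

(⇒) This fails: N = 12 gives 12 ≡ 12 (mod 20) but 12 ≡ 2 (mod 5), so the conjunction on the right does not hold.

(⇐) This fails: N = 16 satisfies both congruences on the right (16 ≡ 1 mod 5 and 16 ≡ 0 mod 4) yet 16 ≡ 16 (mod 20), not 12.

Neither implication holds.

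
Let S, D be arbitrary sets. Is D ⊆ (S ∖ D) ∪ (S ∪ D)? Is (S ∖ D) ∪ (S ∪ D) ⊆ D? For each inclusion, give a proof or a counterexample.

(⊆) holds; (⊇) fails.

(⟹) Let x ∈ D. Then either x ∈ D and x ∉ S; or x ∈ S ∩ D. In each case x ∈ (S ∖ D) ∪ (S ∪ D), so D ⊆ (S ∖ D) ∪ (S ∪ D).

(⟸) This inclusion fails. Take S = {1}, D = ∅; then 1 ∈ (S ∖ D) ∪ (S ∪ D) but 1 ∉ D.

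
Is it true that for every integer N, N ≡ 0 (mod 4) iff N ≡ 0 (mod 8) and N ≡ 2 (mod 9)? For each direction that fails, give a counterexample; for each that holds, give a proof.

Only the converse holds.

[⇒] This fails: N = 0 gives 0 ≡ 0 (mod 4) but 0 ≡ 0 (mod 9), so the conjunction on the right does not hold.

[⇐] Conversely, if N ≡ 0 (mod 8) and N ≡ 2 (mod 9), then by the Chinese remainder theorem N ≡ 56 (mod 72). Since 56 ≡ 0 (mod 4) and 4 ∣ 72, we get N ≡ 0 (mod 4).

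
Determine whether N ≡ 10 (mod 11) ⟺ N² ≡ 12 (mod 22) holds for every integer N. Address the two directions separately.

Neither direction holds.

(⇒) This fails: take N = 21. Then 21 ≡ 10 (mod 11), but 21² = 441 ≡ 1 (mod 22), not 12.

(⇐) This fails: take N = 12. Then 12² = 144 ≡ 12 (mod 22), yet 12 ≡ 1 (mod 11), not 10.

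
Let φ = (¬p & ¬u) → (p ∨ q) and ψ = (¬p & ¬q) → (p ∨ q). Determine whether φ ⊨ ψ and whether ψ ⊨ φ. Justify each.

Only the converse holds.

[⇐] Assume the antecedent. If p is true, (¬p & ¬u) → (p ∨ q) reduces to true regardless of the other variables. If p is false, the antecedent forces (p = F, q = T, u = F) or (p = F, q = T, u = T), and (¬p & ¬u) → (p ∨ q) holds there. Either way (¬p & ¬u) → (p ∨ q) holds.

[⇒] This fails. Under p = F, q = F, u = T, the left side is true but the right side is false.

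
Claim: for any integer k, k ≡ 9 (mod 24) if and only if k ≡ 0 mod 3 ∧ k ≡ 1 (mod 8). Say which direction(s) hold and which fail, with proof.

[⇐] If k ≡ 0 (mod 3) and k ≡ 1 (mod 8), then by the Chinese remainder theorem k ≡ 9 (mod 24). This is exactly k ≡ 9 (mod 24).

[⇒] Suppose k ≡ 9 (mod 24); write k = 24j + 9. Since 3 ∣ 24, reducing mod 3 gives k ≡ 9 ≡ 0 (mod 3); since 8 ∣ 24, reducing mod 8 gives k ≡ 9 ≡ 1 (mod 8).

Both directions hold.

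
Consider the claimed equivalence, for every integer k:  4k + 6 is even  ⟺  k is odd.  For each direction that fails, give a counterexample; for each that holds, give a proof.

Only the converse holds.

(⇐) Suppose k is odd. Since 4 is even, 4k is even for every k, so 4k + 6 has the same parity as 6, which is even. Hence 4k + 6 is even.

(⇒) This fails: take k = 2. Then 4k + 6 = 14, which is even, yet k = 2 is even, not odd.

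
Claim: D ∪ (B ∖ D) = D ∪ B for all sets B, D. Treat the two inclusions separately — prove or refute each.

(⟹) Let x ∈ D ∪ (B ∖ D). Then either x ∈ B and x ∉ D; or x ∈ D and x ∉ B; or x ∈ B ∩ D. In each case x ∈ D ∪ B, so D ∪ (B ∖ D) ⊆ D ∪ B.

(⟸) Let x ∈ D ∪ B. Then either x ∈ B and x ∉ D; or x ∈ D and x ∉ B; or x ∈ B ∩ D. In each case x ∈ D ∪ (B ∖ D), so D ∪ B ⊆ D ∪ (B ∖ D).

Both inclusions hold.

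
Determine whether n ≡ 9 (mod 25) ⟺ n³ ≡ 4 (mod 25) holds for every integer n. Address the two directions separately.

Converse. Suppose n³ ≡ 4 (mod 25). The only residue r in {0, …, 24} with r³ ≡ 4 (mod 25) is r = 9, so n ≡ 9 (mod 25).

Forward direction. Suppose n ≡ 9 (mod 25). Write n = 25j + 9. Then (25j + 9)³ = 15625j³ + 16875j² + 6075j + 729 = 25(625j³ + 675j² + 243j + 29) + 4, so n³ ≡ 4 (mod 25).

Both directions hold.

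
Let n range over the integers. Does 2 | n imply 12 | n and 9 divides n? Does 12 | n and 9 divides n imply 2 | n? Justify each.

The forward direction fails; the converse holds.

(⇒) This fails: take n = 2. Certainly 2 ∣ 2, but 12 ∤ 2.

(⇐) Suppose 12 ∣ n and 9 ∣ n. Any common multiple of 12 and 9 is a multiple of their lcm; here lcm(12, 9) = 12·9/gcd(12, 9) = 108/3 = 36, so 36 ∣ n. Since 2 ∣ 36, it follows that 2 ∣ n.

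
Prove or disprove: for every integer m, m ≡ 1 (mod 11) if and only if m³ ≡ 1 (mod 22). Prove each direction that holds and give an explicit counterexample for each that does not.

(⟹) This fails: take m = 12. Then 12 ≡ 1 (mod 11), but 12³ = 1728 ≡ 12 (mod 22), not 1.

(⟸) Conversely, the residues r modulo 22 with r³ ≡ 1 (mod 22) are exactly {1}, and each is ≡ 1 (mod 11).

Only the reverse direction holds.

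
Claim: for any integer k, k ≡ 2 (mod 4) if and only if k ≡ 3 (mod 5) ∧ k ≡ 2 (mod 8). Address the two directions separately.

Forward direction. This fails: k = 2 gives 2 ≡ 2 (mod 4) but 2 ≡ 2 (mod 5), so the conjunction on the right does not hold.

Converse. If k ≡ 3 (mod 5) and k ≡ 2 (mod 8), then by the Chinese remainder theorem k ≡ 18 (mod 40). Since 18 ≡ 2 (mod 4) and 4 ∣ 40, we get k ≡ 2 (mod 4).

Only the converse holds.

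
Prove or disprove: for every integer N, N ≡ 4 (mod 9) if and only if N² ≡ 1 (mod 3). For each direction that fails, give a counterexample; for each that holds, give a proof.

(⟸) This fails: take N = 1. Then 1² = 1 ≡ 1 (mod 3), yet 1 ≡ 1 (mod 9), not 4.

(⟹) Suppose N ≡ 4 (mod 9). Then N² ≡ 4² = 16 (mod 9), and since 3 ∣ 9, also N² ≡ 1 (mod 3).

Not equivalent: only (⇒) holds.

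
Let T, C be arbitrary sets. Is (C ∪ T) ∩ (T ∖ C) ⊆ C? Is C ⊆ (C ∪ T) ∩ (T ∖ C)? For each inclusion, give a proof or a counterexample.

(⊆) fails and (⊇) fails.

(⟹) This inclusion fails. Take T = {1}, C = ∅; then 1 ∈ (C ∪ T) ∩ (T ∖ C) but 1 ∉ C.

(⟸) This inclusion fails. Take T = ∅, C = {1}; then 1 ∈ C but 1 ∉ (C ∪ T) ∩ (T ∖ C).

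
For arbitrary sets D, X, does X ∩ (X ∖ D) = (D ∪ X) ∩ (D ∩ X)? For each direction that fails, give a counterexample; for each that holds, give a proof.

(⊆) fails and (⊇) fails.

(⊆) This inclusion fails. Take D = ∅, X = {1}; then 1 ∈ X ∩ (X ∖ D) but 1 ∉ (D ∪ X) ∩ (D ∩ X).

(⊇) This inclusion fails. Take D = {1}, X = {1}; then 1 ∈ (D ∪ X) ∩ (D ∩ X) but 1 ∉ X ∩ (X ∖ D).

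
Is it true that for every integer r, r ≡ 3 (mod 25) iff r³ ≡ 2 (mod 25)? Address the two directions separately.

Equivalent; both directions hold.

Forward direction. Suppose r ≡ 3 (mod 25). Write r = 25j + 3. Then (25j + 3)³ = 15625j³ + 5625j² + 675j + 27 = 25(625j³ + 225j² + 27j + 1) + 2, so r³ ≡ 2 (mod 25).

Converse. Suppose r³ ≡ 2 (mod 25). The only residue r in {0, …, 24} with r³ ≡ 2 (mod 25) is r = 3, so r ≡ 3 (mod 25).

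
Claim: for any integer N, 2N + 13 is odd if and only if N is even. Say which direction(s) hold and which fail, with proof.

Only the reverse direction holds.

(⟸) Suppose N is even. Since 2 is even, 2N is even for every N, so 2N + 13 has the same parity as 13, which is odd. Hence 2N + 13 is odd.

(⟹) This fails: take N = 5. Then 2N + 13 = 23, which is odd, yet N = 5 is odd, not even.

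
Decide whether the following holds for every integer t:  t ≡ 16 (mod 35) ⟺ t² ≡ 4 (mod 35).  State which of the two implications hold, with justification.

Neither implication holds.

Forward direction. This fails: take t = 16. Then 16 ≡ 16 (mod 35), but 16² = 256 ≡ 11 (mod 35), not 4.

Converse. This fails: take t = 2. Then 2² = 4 ≡ 4 (mod 35), yet 2 ≡ 2 (mod 35), not 16.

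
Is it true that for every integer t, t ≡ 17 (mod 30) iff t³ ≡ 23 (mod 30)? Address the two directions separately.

[⇒] Suppose t ≡ 17 (mod 30). Write t = 30j + 17. Then (30j + 17)³ = 27000j³ + 45900j² + 26010j + 4913 = 30(900j³ + 1530j² + 867j + 163) + 23, so t³ ≡ 23 (mod 30).

[⇐] Conversely, suppose t³ ≡ 23 (mod 30). The only residue r in {0, …, 29} with r³ ≡ 23 (mod 30) is r = 17, so t ≡ 17 (mod 30).

Both directions hold; the statement is true.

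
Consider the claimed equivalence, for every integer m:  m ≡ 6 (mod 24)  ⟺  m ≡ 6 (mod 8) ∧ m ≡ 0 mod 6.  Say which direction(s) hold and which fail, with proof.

The biconditional holds.

Forward direction. Suppose m ≡ 6 (mod 24); write m = 24j + 6. Since 8 ∣ 24, reducing mod 8 gives m ≡ 6 (mod 8); since 6 ∣ 24, reducing mod 6 gives m ≡ 6 ≡ 0 (mod 6).

Converse. If m ≡ 6 (mod 8) and m ≡ 0 (mod 6), then by the Chinese remainder theorem m ≡ 6 (mod 24). This is exactly m ≡ 6 (mod 24).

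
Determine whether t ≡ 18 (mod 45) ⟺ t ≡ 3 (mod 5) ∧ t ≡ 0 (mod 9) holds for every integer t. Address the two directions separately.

Both directions hold; the statement is true.

Forward direction. Suppose t ≡ 18 (mod 45); write t = 45j + 18. Since 5 ∣ 45, reducing mod 5 gives t ≡ 18 ≡ 3 (mod 5); since 9 ∣ 45, reducing mod 9 gives t ≡ 18 ≡ 0 (mod 9).

Converse. If t ≡ 3 (mod 5) and t ≡ 0 (mod 9), then by the Chinese remainder theorem t ≡ 18 (mod 45). This is exactly t ≡ 18 (mod 45).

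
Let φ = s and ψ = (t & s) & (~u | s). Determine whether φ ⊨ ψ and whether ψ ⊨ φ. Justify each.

The forward direction fails; the converse holds.

(←) Assume the antecedent. If s is true, s reduces to true regardless of the other variables. If s is false, the antecedent cannot hold. Either way s holds.

(→) This fails. Under s = T, t = F, u = F, the left side is true but the right side is false.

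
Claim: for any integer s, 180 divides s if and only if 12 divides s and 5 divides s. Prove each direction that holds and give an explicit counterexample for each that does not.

(⇒) holds; (⇐) fails.

(⟹) If 180 ∣ s, write s = 180q. Since 180 = 15·12, s = 12·(15q), so 12 ∣ s; and since 180 = 36·5, s = 5·(36q), so 5 ∣ s.

(⟸) This fails: take s = 60. Both 12 ∣ 60 and 5 ∣ 60, yet 60 is not a multiple of 180 (since 60 = 0·180 + 60), so 180 ∤ 60.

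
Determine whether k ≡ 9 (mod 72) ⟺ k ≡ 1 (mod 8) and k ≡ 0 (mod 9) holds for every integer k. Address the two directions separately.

[⇒] Suppose k ≡ 9 (mod 72); write k = 72j + 9. Since 8 ∣ 72, reducing mod 8 gives k ≡ 9 ≡ 1 (mod 8); since 9 ∣ 72, reducing mod 9 gives k ≡ 9 ≡ 0 (mod 9).

[⇐] Conversely, if k ≡ 1 (mod 8) and k ≡ 0 (mod 9), then by the Chinese remainder theorem k ≡ 9 (mod 72). This is exactly k ≡ 9 (mod 72).

Both implications hold.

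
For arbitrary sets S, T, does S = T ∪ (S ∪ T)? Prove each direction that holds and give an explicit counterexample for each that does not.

The sets are not equal: only the forward inclusion holds.

(⊇) This inclusion fails. Take S = ∅, T = {1}; then 1 ∈ T ∪ (S ∪ T) but 1 ∉ S.

(⊆) Let x ∈ S. Then either x ∈ S and x ∉ T; or x ∈ S ∩ T. In each case x ∈ T ∪ (S ∪ T), so S ⊆ T ∪ (S ∪ T).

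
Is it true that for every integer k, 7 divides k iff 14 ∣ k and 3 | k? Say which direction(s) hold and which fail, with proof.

(⇒) fails; (⇐) holds.

(⇒) This fails: take k = 7. Certainly 7 ∣ 7, but 14 ∤ 7.

(⇐) Suppose 14 ∣ k and 3 ∣ k. Any common multiple of 14 and 3 is a multiple of their lcm; here gcd(14, 3) = 1, so lcm(14, 3) = 14·3 = 42, so 42 ∣ k. Since 7 ∣ 42, it follows that 7 ∣ k.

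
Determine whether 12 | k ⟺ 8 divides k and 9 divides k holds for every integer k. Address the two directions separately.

Only the reverse direction holds.

(⟹) This fails: take k = 12. Certainly 12 ∣ 12, but 8 ∤ 12.

(⟸) Suppose 8 ∣ k and 9 ∣ k. Any common multiple of 8 and 9 is a multiple of their lcm; here gcd(8, 9) = 1, so lcm(8, 9) = 8·9 = 72, so 72 ∣ k. Since 12 ∣ 72, it follows that 12 ∣ k.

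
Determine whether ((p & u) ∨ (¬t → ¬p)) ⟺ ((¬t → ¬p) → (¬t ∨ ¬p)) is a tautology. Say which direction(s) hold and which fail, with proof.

Both directions fail.

Forward direction. This fails. Under p = T, t = T, u = F, the left side is true but the right side is false.

Converse. This fails. Under p = T, t = F, u = F, the left side is false but the right side is true.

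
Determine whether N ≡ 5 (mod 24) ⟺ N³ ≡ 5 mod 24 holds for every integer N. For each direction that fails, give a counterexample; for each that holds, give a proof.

(→) Suppose N ≡ 5 (mod 24). Write N = 24j + 5. Then (24j + 5)³ = 13824j³ + 8640j² + 1800j + 125 = 24(576j³ + 360j² + 75j + 5) + 5, so N³ ≡ 5 (mod 24).

(←) Conversely, suppose N³ ≡ 5 (mod 24). The only residue r in {0, …, 23} with r³ ≡ 5 (mod 24) is r = 5, so N ≡ 5 (mod 24).

The biconditional holds.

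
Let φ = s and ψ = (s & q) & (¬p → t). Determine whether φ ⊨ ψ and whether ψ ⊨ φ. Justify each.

The forward direction fails; the converse holds.

(⇒) This fails. Under q = F, s = T, p = F, t = F, the left side is true but the right side is false.

(⇐) Assume the antecedent. If s is true, s reduces to true regardless of the other variables. If s is false, the antecedent cannot hold. Either way s holds.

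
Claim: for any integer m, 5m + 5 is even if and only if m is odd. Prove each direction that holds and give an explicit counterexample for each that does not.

Forward direction. Suppose 5m + 5 is even. Since 5 is odd, 5m and m have the same parity, so 5m + 5 ≡ m + 5 (mod 2). As 5 is odd, 5m + 5 is even exactly when m is odd. Thus m is odd.

Converse. Suppose m is odd; write m = 2j + 1. Then 5m + 5 = 5·(2j + 1) + 5 = 2·5j + 10, which is even.

Both implications hold.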